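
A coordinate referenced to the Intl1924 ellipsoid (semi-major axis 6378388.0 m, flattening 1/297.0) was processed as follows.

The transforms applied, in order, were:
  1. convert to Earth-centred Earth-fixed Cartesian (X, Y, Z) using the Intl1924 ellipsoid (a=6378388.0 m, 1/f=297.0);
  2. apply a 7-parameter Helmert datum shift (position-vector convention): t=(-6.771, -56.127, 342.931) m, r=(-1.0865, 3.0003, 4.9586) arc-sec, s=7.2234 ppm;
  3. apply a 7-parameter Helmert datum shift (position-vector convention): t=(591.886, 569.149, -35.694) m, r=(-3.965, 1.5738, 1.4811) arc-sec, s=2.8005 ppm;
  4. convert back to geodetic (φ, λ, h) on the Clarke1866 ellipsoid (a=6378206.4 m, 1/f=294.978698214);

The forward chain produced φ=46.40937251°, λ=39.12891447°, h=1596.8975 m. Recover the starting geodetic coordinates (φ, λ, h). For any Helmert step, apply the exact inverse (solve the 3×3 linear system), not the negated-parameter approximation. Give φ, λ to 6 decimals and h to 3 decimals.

φ=46.413089°, λ=39.126453°, h=516.700 m

start: φ=46.409373°, λ=39.128914°, h=1596.898 m
→ ECEF (a=6378206.400, f=1/294.978698214): X=3418408.3423, Y=2780930.7274, Z=4597692.7745
→ Helmert⁻¹: X=3417791.7673, Y=2780240.8675, Z=4597795.1146
→ Helmert⁻¹: X=3417773.8112, Y=2780170.5310, Z=4597483.3336
→ geod (Bowring, a=6378388.000): φ=46.41308900°, λ=39.12645300°, h=516.7000 m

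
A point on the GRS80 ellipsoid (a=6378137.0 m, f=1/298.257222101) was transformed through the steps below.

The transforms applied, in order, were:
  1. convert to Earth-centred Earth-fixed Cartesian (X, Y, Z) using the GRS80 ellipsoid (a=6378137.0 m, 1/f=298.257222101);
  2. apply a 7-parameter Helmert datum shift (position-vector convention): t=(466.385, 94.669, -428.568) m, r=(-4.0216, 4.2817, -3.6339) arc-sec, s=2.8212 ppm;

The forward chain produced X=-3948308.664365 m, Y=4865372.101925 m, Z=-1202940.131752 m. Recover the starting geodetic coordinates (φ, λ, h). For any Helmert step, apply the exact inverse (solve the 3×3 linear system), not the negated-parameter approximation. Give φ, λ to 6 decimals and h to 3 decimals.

φ=-10.934751°, λ=129.064304°, h=3030.124 m

start: X=-3948308.6644, Y=4865372.1019, Z=-1202940.1318 m
→ Helmert⁻¹: X=-3948824.6611, Y=4865217.5834, Z=-1202495.2835
→ geod (Bowring, a=6378137.000): φ=-10.93475100°, λ=129.06430400°, h=3030.1240 m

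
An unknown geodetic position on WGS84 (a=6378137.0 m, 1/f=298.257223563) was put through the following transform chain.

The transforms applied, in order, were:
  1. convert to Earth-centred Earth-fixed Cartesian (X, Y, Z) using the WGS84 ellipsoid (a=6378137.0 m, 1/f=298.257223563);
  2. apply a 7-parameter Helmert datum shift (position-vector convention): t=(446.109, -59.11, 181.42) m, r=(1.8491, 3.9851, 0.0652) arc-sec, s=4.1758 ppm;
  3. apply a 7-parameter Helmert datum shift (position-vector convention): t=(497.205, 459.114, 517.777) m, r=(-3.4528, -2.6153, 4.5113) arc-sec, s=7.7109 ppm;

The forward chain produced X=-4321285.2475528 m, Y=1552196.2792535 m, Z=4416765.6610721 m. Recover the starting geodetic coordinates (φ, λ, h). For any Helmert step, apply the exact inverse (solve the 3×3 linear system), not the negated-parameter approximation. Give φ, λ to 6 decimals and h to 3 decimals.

start: X=-4321285.2476, Y=1552196.2793, Z=4416765.6611 m
→ Helmert⁻¹: X=-4321659.1935, Y=1551745.7936, Z=4416294.6025
→ Helmert⁻¹: X=-4322172.0822, Y=1551839.3779, Z=4415997.3243
→ geod (Bowring, a=6378137.000): φ=44.07089600°, λ=160.24975300°, h=3224.1150 m

φ=44.070896°, λ=160.249753°, h=3224.115 m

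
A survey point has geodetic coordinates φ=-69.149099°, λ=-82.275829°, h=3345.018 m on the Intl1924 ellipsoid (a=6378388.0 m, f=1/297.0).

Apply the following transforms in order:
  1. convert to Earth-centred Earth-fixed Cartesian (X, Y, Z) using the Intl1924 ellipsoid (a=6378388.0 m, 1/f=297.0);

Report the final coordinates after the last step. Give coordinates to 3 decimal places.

X=306198.492 m, Y=-2257519.866 m, Z=-5941177.379 m

start: φ=-69.149099°, λ=-82.275829°, h=3345.018 m
→ ECEF (a=6378388.000, f=1/297.0): X=306198.4916, Y=-2257519.8660, Z=-5941177.3788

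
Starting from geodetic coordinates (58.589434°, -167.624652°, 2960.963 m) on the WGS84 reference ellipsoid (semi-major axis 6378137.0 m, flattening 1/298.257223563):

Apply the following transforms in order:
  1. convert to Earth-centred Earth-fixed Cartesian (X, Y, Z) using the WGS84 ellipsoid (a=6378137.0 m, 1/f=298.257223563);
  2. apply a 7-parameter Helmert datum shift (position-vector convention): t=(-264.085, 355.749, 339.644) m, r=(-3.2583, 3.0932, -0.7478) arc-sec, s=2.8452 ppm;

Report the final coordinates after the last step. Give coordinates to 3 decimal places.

X=-3256485.346 m, Y=-714022.130 m, Z=5423183.655 m

start: φ=58.589434°, λ=-167.624652°, h=2960.963 m
→ ECEF (a=6378137.000, f=1/298.257223563): X=-3256290.7271, Y=-714473.3140, Z=5422768.4635
→ Helmert 7p (PV): X=-3256485.3457, Y=-714022.1303, Z=5423183.6550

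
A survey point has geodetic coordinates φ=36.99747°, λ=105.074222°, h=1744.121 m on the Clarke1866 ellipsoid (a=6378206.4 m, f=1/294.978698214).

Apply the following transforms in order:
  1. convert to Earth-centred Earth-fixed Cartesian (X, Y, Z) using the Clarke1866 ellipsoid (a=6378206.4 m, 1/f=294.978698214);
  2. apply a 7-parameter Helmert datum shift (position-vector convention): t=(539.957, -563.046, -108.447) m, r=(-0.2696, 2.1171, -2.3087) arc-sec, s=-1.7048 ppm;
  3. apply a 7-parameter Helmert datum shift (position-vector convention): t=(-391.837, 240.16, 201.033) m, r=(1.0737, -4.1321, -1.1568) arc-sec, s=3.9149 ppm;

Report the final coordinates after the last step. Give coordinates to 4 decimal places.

start: φ=36.997470°, λ=105.074222°, h=1744.121 m
→ ECEF (a=6378206.400, f=1/294.978698214): X=-1326794.2760, Y=4926129.1805, Z=3818026.0478
→ Helmert 7p (PV): X=-1326157.7314, Y=4925577.5774, Z=3817918.2713
→ Helmert 7p (PV): X=-1326603.6204, Y=4925824.5841, Z=3818133.3240

X=-1326603.6204 m, Y=4925824.5841 m, Z=3818133.3240 m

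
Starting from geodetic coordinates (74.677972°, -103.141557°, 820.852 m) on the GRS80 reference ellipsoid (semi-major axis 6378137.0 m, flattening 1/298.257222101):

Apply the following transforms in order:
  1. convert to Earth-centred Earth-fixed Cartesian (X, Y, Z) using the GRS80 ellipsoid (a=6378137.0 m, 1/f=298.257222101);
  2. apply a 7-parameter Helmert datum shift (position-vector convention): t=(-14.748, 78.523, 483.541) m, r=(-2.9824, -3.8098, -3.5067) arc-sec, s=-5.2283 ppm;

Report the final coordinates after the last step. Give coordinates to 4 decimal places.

start: φ=74.677972°, λ=-103.141557°, h=820.852 m
→ ECEF (a=6378137.000, f=1/298.257222101): X=-384432.8491, Y=-1646590.7900, Z=6130156.9172
→ Helmert 7p (PV): X=-384586.8067, Y=-1646408.4864, Z=6130625.1153

X=-384586.8067 m, Y=-1646408.4864 m, Z=6130625.1153 m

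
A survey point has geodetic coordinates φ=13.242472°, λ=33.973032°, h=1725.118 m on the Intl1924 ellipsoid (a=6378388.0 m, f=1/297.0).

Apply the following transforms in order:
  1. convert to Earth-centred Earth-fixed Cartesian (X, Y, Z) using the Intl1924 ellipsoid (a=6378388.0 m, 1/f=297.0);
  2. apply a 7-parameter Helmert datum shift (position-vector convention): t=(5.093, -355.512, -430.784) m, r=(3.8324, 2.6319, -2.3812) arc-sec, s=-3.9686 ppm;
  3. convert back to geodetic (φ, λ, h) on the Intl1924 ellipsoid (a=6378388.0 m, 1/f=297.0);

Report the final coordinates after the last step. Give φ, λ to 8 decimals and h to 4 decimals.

start: φ=13.242472°, λ=33.973032°, h=1725.118 m
→ ECEF (a=6378388.000, f=1/297.0): X=5151248.6798, Y=3471034.5380, Z=1451941.9198
→ Helmert 7p (PV): X=5151291.9268, Y=3470578.8061, Z=1451504.1364
→ geod (Bowring, a=6378388.000): φ=13.23907394°, λ=33.96932283°, h=1411.8763 m

φ=13.23907394°, λ=33.96932283°, h=1411.8763 m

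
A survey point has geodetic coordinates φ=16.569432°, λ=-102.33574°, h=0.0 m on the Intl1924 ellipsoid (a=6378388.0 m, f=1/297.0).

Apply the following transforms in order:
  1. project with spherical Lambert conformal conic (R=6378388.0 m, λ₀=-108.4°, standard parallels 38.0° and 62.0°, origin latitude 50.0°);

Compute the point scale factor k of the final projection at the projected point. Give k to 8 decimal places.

start: φ=16.569432°, λ=-102.335740°, h=0.000 m
→ into lcc (λ₀=-108.4°): φ=16.56943200°, λ−λ₀=6.06426000°
scale k = 1.14105545

1.14105545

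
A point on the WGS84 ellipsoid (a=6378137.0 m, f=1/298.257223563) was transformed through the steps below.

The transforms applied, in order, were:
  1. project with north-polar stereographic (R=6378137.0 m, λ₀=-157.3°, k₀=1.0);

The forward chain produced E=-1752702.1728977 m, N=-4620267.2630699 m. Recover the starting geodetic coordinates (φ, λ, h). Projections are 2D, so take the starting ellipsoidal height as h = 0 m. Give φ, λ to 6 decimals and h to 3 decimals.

φ=47.649130°, λ=-178.074282°, h=0.000 m

start: E=-1752702.1729, N=-4620267.2631 m
→ stereo⁻¹: φ=47.64913000°, λ=-178.07428200°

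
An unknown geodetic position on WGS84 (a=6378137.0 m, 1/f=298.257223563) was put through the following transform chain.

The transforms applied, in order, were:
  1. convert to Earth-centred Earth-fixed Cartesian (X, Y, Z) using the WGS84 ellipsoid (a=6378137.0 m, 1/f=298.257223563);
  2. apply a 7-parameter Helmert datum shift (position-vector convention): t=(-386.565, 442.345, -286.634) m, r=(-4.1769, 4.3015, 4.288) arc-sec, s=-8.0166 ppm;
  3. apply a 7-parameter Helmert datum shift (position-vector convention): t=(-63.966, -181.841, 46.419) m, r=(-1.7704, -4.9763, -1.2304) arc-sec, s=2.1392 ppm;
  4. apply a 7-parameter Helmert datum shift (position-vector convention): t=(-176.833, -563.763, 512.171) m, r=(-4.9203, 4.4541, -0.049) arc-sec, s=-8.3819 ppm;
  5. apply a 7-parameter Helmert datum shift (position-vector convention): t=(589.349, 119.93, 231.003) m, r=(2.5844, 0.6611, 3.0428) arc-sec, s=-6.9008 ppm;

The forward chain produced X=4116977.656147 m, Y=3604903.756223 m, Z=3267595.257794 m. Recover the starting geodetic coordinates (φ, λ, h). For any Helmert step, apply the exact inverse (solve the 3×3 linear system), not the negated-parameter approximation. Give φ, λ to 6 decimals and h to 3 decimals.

start: X=4116977.6561, Y=3604903.7562, Z=3267595.2578 m
→ Helmert⁻¹: X=4116459.4190, Y=3604788.9150, Z=3267354.8298
→ Helmert⁻¹: X=4116599.3522, Y=3605305.9429, Z=3267044.9375
→ Helmert⁻¹: X=4116711.8218, Y=3605476.5874, Z=3266923.1572
→ Helmert⁻¹: X=4117138.1949, Y=3604911.3870, Z=3267394.8433
→ geod (Bowring, a=6378137.000): φ=31.01010900°, λ=41.20495800°, h=1049.4810 m

φ=31.010109°, λ=41.204958°, h=1049.481 m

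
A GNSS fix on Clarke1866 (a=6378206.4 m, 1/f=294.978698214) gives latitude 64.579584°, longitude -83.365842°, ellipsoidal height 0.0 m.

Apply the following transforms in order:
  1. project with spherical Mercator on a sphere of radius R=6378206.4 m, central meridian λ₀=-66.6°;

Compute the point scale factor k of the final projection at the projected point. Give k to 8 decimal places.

start: φ=64.579584°, λ=-83.365842°, h=0.000 m
→ into merc (λ₀=-66.6°): φ=64.57958400°, λ−λ₀=-16.76584200°
scale k = 2.32960680

2.32960680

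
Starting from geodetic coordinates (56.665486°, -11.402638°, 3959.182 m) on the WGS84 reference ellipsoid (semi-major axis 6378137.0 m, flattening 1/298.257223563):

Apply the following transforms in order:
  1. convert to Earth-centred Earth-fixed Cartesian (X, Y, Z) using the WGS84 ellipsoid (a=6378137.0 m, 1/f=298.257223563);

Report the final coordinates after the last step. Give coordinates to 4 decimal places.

start: φ=56.665486°, λ=-11.402638°, h=3959.182 m
→ ECEF (a=6378137.000, f=1/298.257223563): X=3445961.1837, Y=-694992.7664, Z=5308828.7817

X=3445961.1837 m, Y=-694992.7664 m, Z=5308828.7817 m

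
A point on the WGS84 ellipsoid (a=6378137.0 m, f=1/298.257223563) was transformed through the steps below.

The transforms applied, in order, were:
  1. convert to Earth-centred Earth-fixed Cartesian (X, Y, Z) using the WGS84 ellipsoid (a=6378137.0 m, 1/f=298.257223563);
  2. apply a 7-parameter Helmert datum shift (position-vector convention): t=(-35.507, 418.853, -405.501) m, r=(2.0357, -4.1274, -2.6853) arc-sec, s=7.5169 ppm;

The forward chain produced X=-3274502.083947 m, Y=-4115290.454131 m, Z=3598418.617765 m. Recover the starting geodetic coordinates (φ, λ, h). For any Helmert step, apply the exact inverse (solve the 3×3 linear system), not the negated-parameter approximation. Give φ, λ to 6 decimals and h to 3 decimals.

φ=34.563216°, λ=-128.504709°, h=1470.303 m

start: X=-3274502.0839, Y=-4115290.4541, Z=3598418.6178 m
→ Helmert⁻¹: X=-3274316.3676, Y=-4115685.4785, Z=3598903.2058
→ geod (Bowring, a=6378137.000): φ=34.56321600°, λ=-128.50470900°, h=1470.3030 m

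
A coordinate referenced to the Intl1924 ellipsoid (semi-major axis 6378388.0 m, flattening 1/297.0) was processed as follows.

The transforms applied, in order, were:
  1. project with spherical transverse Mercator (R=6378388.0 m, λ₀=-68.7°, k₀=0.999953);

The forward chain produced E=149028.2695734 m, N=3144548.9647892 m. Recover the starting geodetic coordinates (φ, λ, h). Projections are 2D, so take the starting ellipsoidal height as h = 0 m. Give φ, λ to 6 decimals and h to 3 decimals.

φ=28.239779°, λ=-67.180471°, h=0.000 m

start: E=149028.2696, N=3144548.9648 m
→ tm⁻¹: φ=28.23977900°, λ=-67.18047100°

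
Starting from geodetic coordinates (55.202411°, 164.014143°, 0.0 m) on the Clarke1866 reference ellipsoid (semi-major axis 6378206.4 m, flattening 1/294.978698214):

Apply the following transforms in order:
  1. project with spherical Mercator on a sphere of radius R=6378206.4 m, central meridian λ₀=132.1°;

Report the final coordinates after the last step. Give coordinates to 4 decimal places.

start: φ=55.202411°, λ=164.014143°, h=0.000 m
→ merc (R=6378206.4, λ₀=132.1°): E=3552704.8041, N=7401330.0090

E=3552704.8041 m, N=7401330.0090 m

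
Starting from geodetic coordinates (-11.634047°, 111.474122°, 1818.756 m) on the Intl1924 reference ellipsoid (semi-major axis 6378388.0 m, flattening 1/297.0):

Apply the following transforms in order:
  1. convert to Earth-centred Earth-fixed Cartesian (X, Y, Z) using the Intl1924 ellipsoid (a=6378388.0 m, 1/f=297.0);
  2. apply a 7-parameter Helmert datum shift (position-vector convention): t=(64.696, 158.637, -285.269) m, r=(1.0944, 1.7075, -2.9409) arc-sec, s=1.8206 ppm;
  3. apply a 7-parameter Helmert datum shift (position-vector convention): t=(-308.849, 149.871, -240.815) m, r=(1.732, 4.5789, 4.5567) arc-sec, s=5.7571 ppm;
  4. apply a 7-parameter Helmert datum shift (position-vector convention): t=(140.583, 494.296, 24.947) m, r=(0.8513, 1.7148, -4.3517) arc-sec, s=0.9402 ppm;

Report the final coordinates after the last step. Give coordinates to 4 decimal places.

start: φ=-11.634047°, λ=111.474122°, h=1818.756 m
→ ECEF (a=6378388.000, f=1/297.0): X=-2287999.8977, Y=5816128.2670, Z=-1278159.9121
→ Helmert 7p (PV): X=-2287867.0223, Y=5816336.8967, Z=-1278397.7083
→ Helmert 7p (PV): X=-2288345.9146, Y=5816480.4449, Z=-1278546.2543
→ Helmert 7p (PV): X=-2288095.3983, Y=5817033.7652, Z=-1278479.4791

X=-2288095.3983 m, Y=5817033.7652 m, Z=-1278479.4791 m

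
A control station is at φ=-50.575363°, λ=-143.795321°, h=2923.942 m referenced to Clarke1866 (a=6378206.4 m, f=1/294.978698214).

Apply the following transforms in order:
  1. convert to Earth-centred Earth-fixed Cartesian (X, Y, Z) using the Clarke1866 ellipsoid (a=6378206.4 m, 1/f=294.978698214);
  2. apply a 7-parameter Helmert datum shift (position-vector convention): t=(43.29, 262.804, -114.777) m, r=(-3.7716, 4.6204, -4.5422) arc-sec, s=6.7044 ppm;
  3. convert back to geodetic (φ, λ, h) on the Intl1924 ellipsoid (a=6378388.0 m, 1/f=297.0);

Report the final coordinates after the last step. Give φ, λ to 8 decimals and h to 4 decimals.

φ=-50.57439142°, λ=-143.79910869°, h=2665.0032 m

start: φ=-50.575363°, λ=-143.795321°, h=2923.942 m
→ ECEF (a=6378206.400, f=1/294.978698214): X=-3276565.4676, Y=-2398494.3409, Z=-4905735.1568
→ Helmert 7p (PV): X=-3276706.8539, Y=-2398265.1660, Z=-4905765.5698
→ geod (Bowring, a=6378388.000): φ=-50.57439142°, λ=-143.79910869°, h=2665.0032 m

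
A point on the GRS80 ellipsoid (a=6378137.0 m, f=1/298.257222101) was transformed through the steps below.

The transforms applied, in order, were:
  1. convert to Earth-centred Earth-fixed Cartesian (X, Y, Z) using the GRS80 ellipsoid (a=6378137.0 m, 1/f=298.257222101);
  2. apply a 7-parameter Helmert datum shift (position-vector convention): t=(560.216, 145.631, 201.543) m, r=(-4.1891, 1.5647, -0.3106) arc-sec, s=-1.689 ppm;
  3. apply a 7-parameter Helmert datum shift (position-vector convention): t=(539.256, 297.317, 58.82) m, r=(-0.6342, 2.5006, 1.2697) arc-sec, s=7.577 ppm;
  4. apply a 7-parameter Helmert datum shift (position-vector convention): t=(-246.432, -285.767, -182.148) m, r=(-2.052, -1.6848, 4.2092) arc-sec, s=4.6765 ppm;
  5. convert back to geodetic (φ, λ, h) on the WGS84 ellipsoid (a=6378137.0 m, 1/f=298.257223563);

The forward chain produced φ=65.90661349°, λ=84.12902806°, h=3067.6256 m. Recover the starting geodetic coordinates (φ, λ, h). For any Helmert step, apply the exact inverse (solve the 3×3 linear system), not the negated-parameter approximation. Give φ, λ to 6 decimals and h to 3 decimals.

φ=65.910280°, λ=84.146882°, h=2830.141 m

start: φ=65.906613°, λ=84.129028°, h=3067.626 m
→ ECEF (a=6378137.000, f=1/298.257223563): X=267204.4629, Y=2598559.2314, Z=5802504.7441
→ Helmert⁻¹: X=267550.0738, Y=2598769.6579, Z=5802683.4242
→ Helmert⁻¹: X=266954.4435, Y=2598433.1679, Z=5802591.8637
→ Helmert⁻¹: X=266346.7483, Y=2598174.4826, Z=5802454.9086
→ geod (Bowring, a=6378137.000): φ=65.91028000°, λ=84.14688200°, h=2830.1410 m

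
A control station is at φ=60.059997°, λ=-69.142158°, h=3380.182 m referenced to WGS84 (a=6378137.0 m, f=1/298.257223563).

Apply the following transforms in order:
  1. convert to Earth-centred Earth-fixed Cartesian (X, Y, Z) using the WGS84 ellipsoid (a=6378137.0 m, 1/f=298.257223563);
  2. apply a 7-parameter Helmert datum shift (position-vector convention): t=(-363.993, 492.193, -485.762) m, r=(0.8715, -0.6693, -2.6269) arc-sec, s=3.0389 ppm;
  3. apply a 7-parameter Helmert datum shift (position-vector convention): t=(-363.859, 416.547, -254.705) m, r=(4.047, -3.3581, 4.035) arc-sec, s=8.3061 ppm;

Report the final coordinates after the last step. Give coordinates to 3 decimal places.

X=1136067.542 m, Y=-2983001.765 m, Z=5506018.464 m

start: φ=60.059997°, λ=-69.142158°, h=3380.182 m
→ ECEF (a=6378137.000, f=1/298.257223563): X=1136869.6537, Y=-2983753.1076, Z=5506745.4109
→ Helmert 7p (PV): X=1136453.2470, Y=-2983307.7276, Z=5506267.4655
→ Helmert 7p (PV): X=1136067.5425, Y=-2983001.7646, Z=5506018.4641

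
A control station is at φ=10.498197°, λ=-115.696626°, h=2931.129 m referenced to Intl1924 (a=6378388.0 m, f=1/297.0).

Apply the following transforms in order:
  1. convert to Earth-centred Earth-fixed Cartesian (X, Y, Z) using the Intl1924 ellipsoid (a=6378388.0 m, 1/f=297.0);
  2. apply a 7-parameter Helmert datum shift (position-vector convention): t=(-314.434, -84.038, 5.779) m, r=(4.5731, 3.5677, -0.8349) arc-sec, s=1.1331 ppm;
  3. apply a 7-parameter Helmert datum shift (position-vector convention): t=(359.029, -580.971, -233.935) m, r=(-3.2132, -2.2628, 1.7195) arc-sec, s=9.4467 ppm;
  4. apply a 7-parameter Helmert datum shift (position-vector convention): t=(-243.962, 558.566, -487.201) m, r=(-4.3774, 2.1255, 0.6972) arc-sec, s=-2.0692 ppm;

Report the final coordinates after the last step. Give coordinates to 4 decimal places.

start: φ=10.498197°, λ=-115.696626°, h=2931.129 m
→ ECEF (a=6378388.000, f=1/297.0): X=-2720964.4717, Y=-5654598.6898, Z=1155021.5399
→ Helmert 7p (PV): X=-2721284.8989, Y=-5654703.7294, Z=1154950.3230
→ Helmert 7p (PV): X=-2720917.1073, Y=-5655342.8125, Z=1154785.5347
→ Helmert 7p (PV): X=-2721124.4237, Y=-5654757.2344, Z=1154444.0012

X=-2721124.4237 m, Y=-5654757.2344 m, Z=1154444.0012 m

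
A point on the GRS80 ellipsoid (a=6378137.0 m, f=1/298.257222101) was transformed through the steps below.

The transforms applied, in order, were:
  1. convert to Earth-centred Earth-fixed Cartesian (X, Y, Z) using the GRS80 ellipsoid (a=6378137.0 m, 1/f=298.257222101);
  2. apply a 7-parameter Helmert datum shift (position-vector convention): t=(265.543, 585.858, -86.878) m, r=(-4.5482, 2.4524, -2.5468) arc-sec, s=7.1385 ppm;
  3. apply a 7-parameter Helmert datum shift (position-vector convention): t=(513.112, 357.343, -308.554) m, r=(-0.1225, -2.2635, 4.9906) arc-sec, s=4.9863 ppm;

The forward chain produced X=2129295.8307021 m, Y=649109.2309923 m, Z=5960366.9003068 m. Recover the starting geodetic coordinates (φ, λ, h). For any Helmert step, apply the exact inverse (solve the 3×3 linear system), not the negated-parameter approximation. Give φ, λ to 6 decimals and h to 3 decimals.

start: X=2129295.8307, Y=649109.2310, Z=5960366.9003 m
→ Helmert⁻¹: X=2128853.2096, Y=648693.6053, Z=5960622.7565
→ Helmert⁻¹: X=2128493.6006, Y=647997.9665, Z=5960706.6797
→ geod (Bowring, a=6378137.000): φ=69.65666600°, λ=16.93233100°, h=3065.8120 m

φ=69.656666°, λ=16.932331°, h=3065.812 m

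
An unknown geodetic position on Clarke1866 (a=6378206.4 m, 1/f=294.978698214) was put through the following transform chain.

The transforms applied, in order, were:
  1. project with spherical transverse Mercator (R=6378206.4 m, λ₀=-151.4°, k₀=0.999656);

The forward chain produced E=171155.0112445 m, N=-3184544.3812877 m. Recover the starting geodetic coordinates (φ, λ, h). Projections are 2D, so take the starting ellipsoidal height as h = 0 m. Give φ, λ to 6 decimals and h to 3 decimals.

start: E=171155.0112, N=-3184544.3813 m
→ tm⁻¹: φ=-28.60552300°, λ=-149.64828600°

φ=-28.605523°, λ=-149.648286°, h=0.000 m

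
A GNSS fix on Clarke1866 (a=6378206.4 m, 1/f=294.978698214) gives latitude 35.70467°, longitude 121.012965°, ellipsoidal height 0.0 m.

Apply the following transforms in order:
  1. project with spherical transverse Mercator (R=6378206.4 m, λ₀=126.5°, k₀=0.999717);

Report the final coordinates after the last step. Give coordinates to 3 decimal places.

E=-496108.942 m, N=3987432.539 m

start: φ=35.704670°, λ=121.012965°, h=0.000 m
→ tm (R=6378206.4, λ₀=126.5°): E=-496108.9419, N=3987432.5395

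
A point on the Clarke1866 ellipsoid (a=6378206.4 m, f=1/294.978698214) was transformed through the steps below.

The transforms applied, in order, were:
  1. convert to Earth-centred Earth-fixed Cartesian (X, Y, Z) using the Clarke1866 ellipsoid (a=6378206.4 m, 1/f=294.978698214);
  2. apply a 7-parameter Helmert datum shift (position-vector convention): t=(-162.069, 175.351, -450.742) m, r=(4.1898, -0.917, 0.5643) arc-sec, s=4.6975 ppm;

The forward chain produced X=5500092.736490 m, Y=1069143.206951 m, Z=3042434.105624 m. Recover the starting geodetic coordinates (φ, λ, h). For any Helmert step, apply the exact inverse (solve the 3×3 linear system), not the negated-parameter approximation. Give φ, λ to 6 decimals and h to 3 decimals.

start: X=5500092.7365, Y=1069143.2070, Z=3042434.1056 m
→ Helmert⁻¹: X=5500245.4204, Y=1069009.5950, Z=3042824.3866
→ geod (Bowring, a=6378206.400): φ=28.66778900°, λ=10.99869700°, h=2806.8510 m

φ=28.667789°, λ=10.998697°, h=2806.851 m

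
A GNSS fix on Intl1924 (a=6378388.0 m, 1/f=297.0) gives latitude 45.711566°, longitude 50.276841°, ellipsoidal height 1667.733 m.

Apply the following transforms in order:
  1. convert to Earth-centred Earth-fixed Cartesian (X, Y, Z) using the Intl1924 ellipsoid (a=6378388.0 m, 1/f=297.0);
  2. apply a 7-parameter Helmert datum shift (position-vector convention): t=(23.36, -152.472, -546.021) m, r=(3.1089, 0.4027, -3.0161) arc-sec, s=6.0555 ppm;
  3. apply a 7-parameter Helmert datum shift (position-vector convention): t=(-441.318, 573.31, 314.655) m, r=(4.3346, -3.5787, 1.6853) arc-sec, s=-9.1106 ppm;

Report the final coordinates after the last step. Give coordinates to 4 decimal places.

X=2851540.8914 m, Y=3432673.1866 m, Z=4544118.3131 m

start: φ=45.711566°, λ=50.276841°, h=1667.733 m
→ ECEF (a=6378388.000, f=1/297.0): X=2852015.3763, Y=3432445.2099, Z=4544195.7805
→ Helmert 7p (PV): X=2852115.0696, Y=3432203.3271, Z=4543723.4442
→ Helmert 7p (PV): X=2851540.8914, Y=3432673.1866, Z=4544118.3131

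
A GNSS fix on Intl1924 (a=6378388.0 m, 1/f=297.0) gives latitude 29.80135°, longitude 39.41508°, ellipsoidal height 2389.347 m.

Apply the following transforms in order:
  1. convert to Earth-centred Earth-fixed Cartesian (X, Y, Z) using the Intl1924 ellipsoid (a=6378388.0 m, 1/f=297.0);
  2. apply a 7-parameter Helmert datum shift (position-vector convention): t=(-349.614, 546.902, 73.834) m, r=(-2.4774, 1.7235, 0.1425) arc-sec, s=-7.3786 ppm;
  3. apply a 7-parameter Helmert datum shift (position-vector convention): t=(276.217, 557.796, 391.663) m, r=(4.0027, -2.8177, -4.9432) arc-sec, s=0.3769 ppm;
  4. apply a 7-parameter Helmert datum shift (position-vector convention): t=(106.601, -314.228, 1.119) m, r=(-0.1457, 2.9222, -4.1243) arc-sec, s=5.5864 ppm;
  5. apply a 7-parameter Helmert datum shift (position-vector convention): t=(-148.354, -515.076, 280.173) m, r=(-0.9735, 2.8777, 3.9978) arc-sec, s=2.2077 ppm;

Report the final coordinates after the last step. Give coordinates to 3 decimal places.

X=4281255.861 m, Y=3518684.063 m, Z=3153175.697 m

start: φ=29.801350°, λ=39.415080°, h=2389.347 m
→ ECEF (a=6378388.000, f=1/297.0): X=4281211.6123, Y=3518514.3333, Z=3152517.1491
→ Helmert 7p (PV): X=4280854.3196, Y=3519076.0952, Z=3152489.6896
→ Helmert 7p (PV): X=4281173.4210, Y=3519471.4494, Z=3153009.3098
→ Helmert 7p (PV): X=4281418.9808, Y=3519093.5065, Z=3152964.9040
→ Helmert 7p (PV): X=4281255.8607, Y=3518684.0627, Z=3153175.6965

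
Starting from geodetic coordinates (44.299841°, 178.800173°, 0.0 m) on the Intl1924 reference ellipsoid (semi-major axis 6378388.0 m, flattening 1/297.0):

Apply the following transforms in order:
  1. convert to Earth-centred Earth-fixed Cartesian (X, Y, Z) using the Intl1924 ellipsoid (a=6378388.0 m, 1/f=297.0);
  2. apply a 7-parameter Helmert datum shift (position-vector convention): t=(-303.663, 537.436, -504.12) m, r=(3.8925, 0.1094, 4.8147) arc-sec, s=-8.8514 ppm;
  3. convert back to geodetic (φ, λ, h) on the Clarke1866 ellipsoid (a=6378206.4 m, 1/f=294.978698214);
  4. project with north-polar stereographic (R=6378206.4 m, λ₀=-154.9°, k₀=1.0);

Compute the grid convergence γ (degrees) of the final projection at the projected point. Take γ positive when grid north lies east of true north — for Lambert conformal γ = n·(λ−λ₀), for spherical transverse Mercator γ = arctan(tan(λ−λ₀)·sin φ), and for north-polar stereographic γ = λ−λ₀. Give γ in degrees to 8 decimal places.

-26.30409537

start: φ=44.299841°, λ=178.800173°, h=0.000 m
→ ECEF (a=6378388.000, f=1/297.0): X=-4571478.9526, Y=95745.0239, Z=4432075.9667
→ Helmert 7p (PV): X=-4571742.0358, Y=96091.2658, Z=4431536.8481
→ geod (Bowring, a=6378206.400): φ=44.29598810°, λ=178.79590463°, h=69.8889 m
→ into stereo (λ₀=-154.9°): φ=44.29598810°, λ−λ₀=-26.30409537°
convergence γ = -26.30409537°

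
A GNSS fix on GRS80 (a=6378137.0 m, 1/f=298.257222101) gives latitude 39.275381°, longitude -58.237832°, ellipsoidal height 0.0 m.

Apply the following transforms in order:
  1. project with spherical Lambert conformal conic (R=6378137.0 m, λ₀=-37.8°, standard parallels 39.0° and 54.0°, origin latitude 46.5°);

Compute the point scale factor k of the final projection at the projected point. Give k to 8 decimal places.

0.99940354

start: φ=39.275381°, λ=-58.237832°, h=0.000 m
→ into lcc (λ₀=-37.8°): φ=39.27538100°, λ−λ₀=-20.43783200°
scale k = 0.99940354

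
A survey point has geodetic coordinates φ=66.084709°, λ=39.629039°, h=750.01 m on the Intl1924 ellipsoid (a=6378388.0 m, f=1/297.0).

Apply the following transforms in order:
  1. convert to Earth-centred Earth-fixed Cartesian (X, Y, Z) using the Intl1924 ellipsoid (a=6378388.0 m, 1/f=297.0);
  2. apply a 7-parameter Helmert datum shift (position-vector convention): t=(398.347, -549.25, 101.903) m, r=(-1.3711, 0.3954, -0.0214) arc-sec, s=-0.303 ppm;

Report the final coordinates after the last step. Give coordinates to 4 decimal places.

start: φ=66.084709°, λ=39.629039°, h=750.010 m
→ ECEF (a=6378388.000, f=1/297.0): X=1997337.2662, Y=1654046.9038, Z=5808600.9002
→ Helmert 7p (PV): X=1997746.3145, Y=1653535.5568, Z=5808686.2195

X=1997746.3145 m, Y=1653535.5568 m, Z=5808686.2195 m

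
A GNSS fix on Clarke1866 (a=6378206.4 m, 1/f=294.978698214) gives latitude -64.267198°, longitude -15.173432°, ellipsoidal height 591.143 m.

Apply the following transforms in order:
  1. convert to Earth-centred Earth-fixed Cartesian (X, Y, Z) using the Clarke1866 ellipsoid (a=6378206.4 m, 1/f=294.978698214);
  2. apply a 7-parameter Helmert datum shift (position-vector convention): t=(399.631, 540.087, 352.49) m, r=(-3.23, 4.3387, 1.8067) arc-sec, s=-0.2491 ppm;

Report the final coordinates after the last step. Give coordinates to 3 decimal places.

X=2680618.354 m, Y=-726421.898 m, Z=-5722741.593 m

start: φ=-64.267198°, λ=-15.173432°, h=591.143 m
→ ECEF (a=6378206.400, f=1/294.978698214): X=2680333.4054, Y=-726896.0230, Z=-5723050.5114
→ Helmert 7p (PV): X=2680618.3535, Y=-726421.8975, Z=-5722741.5927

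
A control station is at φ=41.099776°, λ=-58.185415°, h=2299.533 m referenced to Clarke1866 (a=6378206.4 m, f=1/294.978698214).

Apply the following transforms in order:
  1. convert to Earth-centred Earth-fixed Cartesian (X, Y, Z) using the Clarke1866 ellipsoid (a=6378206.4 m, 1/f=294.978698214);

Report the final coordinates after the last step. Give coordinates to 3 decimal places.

start: φ=41.099776°, λ=-58.185415°, h=2299.533 m
→ ECEF (a=6378206.400, f=1/294.978698214): X=2538427.0349, Y=-4091737.6251, Z=4172091.7819

X=2538427.035 m, Y=-4091737.625 m, Z=4172091.782 m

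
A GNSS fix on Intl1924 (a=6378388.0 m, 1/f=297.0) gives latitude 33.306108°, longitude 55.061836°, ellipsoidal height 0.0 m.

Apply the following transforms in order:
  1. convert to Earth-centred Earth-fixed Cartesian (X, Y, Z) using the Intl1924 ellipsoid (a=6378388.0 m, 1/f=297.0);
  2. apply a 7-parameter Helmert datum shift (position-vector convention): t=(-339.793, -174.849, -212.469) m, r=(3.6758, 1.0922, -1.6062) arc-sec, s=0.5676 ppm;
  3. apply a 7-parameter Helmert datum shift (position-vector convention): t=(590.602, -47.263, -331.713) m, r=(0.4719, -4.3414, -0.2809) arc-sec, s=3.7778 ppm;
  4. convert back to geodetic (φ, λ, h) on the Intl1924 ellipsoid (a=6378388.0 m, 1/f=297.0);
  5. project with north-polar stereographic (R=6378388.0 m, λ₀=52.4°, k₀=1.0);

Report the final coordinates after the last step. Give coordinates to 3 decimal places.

start: φ=33.306108°, λ=55.061836°, h=0.000 m
→ ECEF (a=6378388.000, f=1/297.0): X=3055965.6671, Y=4374411.7612, Z=3482434.3642
→ Helmert 7p (PV): X=3055680.1125, Y=4374153.5383, Z=3482285.6455
→ Helmert 7p (PV): X=3056214.9208, Y=4374110.6717, Z=3482041.4106
→ geod (Bowring, a=6378388.000): φ=33.30366211°, λ=55.05779051°, h=-302.7422 m
→ stereo (R=6378388.0, λ₀=52.4°): E=319152.6437, N=-6875252.8582

E=319152.644 m, N=-6875252.858 m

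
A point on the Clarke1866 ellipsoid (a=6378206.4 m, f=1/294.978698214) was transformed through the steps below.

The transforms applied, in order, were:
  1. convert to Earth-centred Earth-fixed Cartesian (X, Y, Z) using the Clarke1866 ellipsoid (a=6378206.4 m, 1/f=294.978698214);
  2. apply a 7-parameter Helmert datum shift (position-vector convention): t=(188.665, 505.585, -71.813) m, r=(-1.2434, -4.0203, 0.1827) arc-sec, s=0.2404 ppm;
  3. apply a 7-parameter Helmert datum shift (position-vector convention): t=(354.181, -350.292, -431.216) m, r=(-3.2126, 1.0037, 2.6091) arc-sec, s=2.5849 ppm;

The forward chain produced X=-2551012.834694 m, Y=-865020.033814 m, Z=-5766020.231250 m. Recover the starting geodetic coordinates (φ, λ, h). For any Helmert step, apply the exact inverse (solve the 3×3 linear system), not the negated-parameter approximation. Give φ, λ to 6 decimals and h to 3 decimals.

φ=-65.101599°, λ=-161.273214°, h=3511.849 m

start: X=-2551012.8347, Y=-865020.0338, Z=-5766020.2313 m
→ Helmert⁻¹: X=-2551343.3007, Y=-864545.4342, Z=-5765599.9922
→ Helmert⁻¹: X=-2551644.4933, Y=-865013.7957, Z=-5765482.2737
→ geod (Bowring, a=6378206.400): φ=-65.10159900°, λ=-161.27321400°, h=3511.8490 m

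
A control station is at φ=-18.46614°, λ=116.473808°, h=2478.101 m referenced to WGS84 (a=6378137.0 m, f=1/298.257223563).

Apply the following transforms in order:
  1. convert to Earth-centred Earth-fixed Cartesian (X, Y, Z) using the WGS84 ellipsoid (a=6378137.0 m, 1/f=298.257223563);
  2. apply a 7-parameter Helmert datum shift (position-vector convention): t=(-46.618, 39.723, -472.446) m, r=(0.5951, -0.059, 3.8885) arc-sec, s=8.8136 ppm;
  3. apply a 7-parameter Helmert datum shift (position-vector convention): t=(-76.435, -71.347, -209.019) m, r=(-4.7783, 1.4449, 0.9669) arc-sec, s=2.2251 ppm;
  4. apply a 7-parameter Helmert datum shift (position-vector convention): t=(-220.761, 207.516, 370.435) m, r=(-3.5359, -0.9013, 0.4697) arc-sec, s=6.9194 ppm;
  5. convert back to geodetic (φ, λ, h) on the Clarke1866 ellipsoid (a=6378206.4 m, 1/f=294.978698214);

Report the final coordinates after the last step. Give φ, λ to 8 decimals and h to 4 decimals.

φ=-18.47107030°, λ=116.47781469°, h=2940.7120 m

start: φ=-18.466140°, λ=116.473808°, h=2478.101 m
→ ECEF (a=6378137.000, f=1/298.257223563): X=-2698856.3685, Y=5419270.9790, Z=-2008172.6260
→ Helmert 7p (PV): X=-2699028.3636, Y=5419313.3799, Z=-2008647.9078
→ Helmert 7p (PV): X=-2699150.2790, Y=5419194.9071, Z=-2008968.0326
→ Helmert 7p (PV): X=-2699393.2785, Y=5419399.3352, Z=-2008716.1922
→ geod (Bowring, a=6378206.400): φ=-18.47107030°, λ=116.47781469°, h=2940.7120 m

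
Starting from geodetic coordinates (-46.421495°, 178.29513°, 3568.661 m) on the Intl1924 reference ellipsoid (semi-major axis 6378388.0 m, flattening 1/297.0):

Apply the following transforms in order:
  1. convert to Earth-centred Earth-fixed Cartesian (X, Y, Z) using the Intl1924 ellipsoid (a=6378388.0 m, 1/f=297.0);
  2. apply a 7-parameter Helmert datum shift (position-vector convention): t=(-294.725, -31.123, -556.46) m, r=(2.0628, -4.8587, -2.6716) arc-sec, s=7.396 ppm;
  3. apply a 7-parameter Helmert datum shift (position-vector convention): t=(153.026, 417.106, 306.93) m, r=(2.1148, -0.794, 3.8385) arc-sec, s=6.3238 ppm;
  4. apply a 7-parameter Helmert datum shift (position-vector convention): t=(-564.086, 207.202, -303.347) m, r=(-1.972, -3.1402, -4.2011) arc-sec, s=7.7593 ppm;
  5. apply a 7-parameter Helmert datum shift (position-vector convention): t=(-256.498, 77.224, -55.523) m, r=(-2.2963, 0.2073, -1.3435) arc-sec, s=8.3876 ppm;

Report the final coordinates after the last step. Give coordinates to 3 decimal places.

X=-4406113.441 m, Y=131884.261 m, Z=-4601267.769 m

start: φ=-46.421495°, λ=178.295130°, h=3568.661 m
→ ECEF (a=6378388.000, f=1/297.0): X=-4405213.8725, Y=131118.4586, Z=-4600338.5217
→ Helmert 7p (PV): X=-4405431.1154, Y=131191.3705, Z=-4601031.4629
→ Helmert 7p (PV): X=-4405290.6785, Y=131574.4963, Z=-4600769.2423
→ Helmert 7p (PV): X=-4405816.2234, Y=131828.4586, Z=-4601176.6132
→ Helmert 7p (PV): X=-4406113.4413, Y=131884.2614, Z=-4601267.7687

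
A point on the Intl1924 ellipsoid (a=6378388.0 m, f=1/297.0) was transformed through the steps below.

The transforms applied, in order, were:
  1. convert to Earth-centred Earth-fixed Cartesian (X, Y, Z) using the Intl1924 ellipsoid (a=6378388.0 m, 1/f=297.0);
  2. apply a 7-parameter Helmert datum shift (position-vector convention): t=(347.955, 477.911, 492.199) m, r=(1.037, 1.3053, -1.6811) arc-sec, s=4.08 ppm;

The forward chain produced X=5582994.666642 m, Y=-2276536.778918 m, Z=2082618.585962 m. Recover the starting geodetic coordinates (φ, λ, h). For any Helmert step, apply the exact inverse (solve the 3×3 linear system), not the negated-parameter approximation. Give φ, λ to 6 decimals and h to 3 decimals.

start: X=5582994.6666, Y=-2276536.7789, Z=2082618.5860 m
→ Helmert⁻¹: X=5582629.3156, Y=-2276949.4321, Z=2082164.6677
→ geod (Bowring, a=6378388.000): φ=19.17195100°, λ=-22.18874300°, h=2441.8820 m

φ=19.171951°, λ=-22.188743°, h=2441.882 m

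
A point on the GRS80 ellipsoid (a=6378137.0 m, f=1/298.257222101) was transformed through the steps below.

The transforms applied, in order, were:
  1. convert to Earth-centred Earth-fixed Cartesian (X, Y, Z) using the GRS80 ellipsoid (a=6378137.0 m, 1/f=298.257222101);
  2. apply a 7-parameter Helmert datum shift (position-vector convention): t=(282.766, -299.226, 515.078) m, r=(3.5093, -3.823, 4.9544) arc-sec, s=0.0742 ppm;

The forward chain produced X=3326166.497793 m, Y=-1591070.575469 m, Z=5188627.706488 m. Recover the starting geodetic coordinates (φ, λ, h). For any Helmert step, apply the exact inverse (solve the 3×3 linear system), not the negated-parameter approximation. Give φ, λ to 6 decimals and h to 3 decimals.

start: X=3326166.4978, Y=-1591070.5755, Z=5188627.7065 m
→ Helmert⁻¹: X=3325941.4336, Y=-1590762.8515, Z=5188077.6637
→ geod (Bowring, a=6378137.000): φ=54.78286000°, λ=-25.56130000°, h=729.9170 m

φ=54.782860°, λ=-25.561300°, h=729.917 m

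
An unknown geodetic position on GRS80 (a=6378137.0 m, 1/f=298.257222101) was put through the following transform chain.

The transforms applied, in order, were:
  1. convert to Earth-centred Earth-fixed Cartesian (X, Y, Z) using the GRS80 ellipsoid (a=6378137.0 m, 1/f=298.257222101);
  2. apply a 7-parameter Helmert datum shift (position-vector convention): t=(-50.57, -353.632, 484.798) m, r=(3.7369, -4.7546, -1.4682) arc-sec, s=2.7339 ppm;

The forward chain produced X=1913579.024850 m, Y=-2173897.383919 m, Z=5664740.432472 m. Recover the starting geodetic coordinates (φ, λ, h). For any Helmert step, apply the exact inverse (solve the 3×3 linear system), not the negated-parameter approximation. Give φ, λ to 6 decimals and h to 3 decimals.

φ=63.076743°, λ=-48.635002°, h=425.050 m

start: X=1913579.0249, Y=-2173897.3839, Z=5664740.4325 m
→ Helmert⁻¹: X=1913770.3997, Y=-2173421.5684, Z=5664235.4107
→ geod (Bowring, a=6378137.000): φ=63.07674300°, λ=-48.63500200°, h=425.0500 m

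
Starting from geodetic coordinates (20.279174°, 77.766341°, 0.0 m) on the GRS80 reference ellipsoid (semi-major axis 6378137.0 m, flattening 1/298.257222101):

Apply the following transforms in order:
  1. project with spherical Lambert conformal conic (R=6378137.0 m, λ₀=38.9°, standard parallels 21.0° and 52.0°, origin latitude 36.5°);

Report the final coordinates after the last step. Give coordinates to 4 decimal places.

E=3959679.7798 m, N=-944143.8664 m

start: φ=20.279174°, λ=77.766341°, h=0.000 m
→ lcc (R=6378137.0, λ₀=38.9°): E=3959679.7798, N=-944143.8664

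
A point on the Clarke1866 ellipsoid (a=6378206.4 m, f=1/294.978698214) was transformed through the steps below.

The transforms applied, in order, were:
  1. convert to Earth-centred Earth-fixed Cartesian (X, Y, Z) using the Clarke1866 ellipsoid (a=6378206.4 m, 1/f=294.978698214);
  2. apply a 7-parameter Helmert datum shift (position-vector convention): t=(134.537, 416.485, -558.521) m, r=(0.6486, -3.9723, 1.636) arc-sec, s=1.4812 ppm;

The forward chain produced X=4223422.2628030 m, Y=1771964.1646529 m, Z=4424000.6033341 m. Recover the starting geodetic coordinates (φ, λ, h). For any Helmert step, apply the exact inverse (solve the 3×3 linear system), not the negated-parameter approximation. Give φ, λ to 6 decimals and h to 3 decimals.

φ=44.205679°, λ=22.755941°, h=237.315 m

start: X=4223422.2628, Y=1771964.1647, Z=4424000.6033 m
→ Helmert⁻¹: X=4223380.7287, Y=1771525.4704, Z=4424465.6652
→ geod (Bowring, a=6378206.400): φ=44.20567900°, λ=22.75594100°, h=237.3150 m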